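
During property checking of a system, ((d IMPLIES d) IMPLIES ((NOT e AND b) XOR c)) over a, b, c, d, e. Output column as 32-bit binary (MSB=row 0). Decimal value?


Formula: ((d IMPLIES d) IMPLIES ((NOT e AND b) XOR c)) over a, b, c, d, e (32 rows)
Evaluate each row (bits = a,b,c,d,e, MSB first):
  row 0 [00000]: ((0 IMPLIES 0) IMPLIES ((NOT 0 AND 0) XOR 0)) -> 0
  row 1 [00001]: ((0 IMPLIES 0) IMPLIES ((NOT 1 AND 0) XOR 0)) -> 0
  row 2 [00010]: ((1 IMPLIES 1) IMPLIES ((NOT 0 AND 0) XOR 0)) -> 0
  row 3 [00011]: ((1 IMPLIES 1) IMPLIES ((NOT 1 AND 0) XOR 0)) -> 0
  row 4 [00100]: ((0 IMPLIES 0) IMPLIES ((NOT 0 AND 0) XOR 1)) -> 1
  row 5 [00101]: ((0 IMPLIES 0) IMPLIES ((NOT 1 AND 0) XOR 1)) -> 1
  row 6 [00110]: ((1 IMPLIES 1) IMPLIES ((NOT 0 AND 0) XOR 1)) -> 1
  row 7 [00111]: ((1 IMPLIES 1) IMPLIES ((NOT 1 AND 0) XOR 1)) -> 1
  row 8 [01000]: ((0 IMPLIES 0) IMPLIES ((NOT 0 AND 1) XOR 0)) -> 1
  row 9 [01001]: ((0 IMPLIES 0) IMPLIES ((NOT 1 AND 1) XOR 0)) -> 0
  row 10 [01010]: ((1 IMPLIES 1) IMPLIES ((NOT 0 AND 1) XOR 0)) -> 1
  row 11 [01011]: ((1 IMPLIES 1) IMPLIES ((NOT 1 AND 1) XOR 0)) -> 0
  row 12 [01100]: ((0 IMPLIES 0) IMPLIES ((NOT 0 AND 1) XOR 1)) -> 0
  row 13 [01101]: ((0 IMPLIES 0) IMPLIES ((NOT 1 AND 1) XOR 1)) -> 1
  row 14 [01110]: ((1 IMPLIES 1) IMPLIES ((NOT 0 AND 1) XOR 1)) -> 0
  row 15 [01111]: ((1 IMPLIES 1) IMPLIES ((NOT 1 AND 1) XOR 1)) -> 1
  row 16 [10000]: ((0 IMPLIES 0) IMPLIES ((NOT 0 AND 0) XOR 0)) -> 0
  row 17 [10001]: ((0 IMPLIES 0) IMPLIES ((NOT 1 AND 0) XOR 0)) -> 0
  row 18 [10010]: ((1 IMPLIES 1) IMPLIES ((NOT 0 AND 0) XOR 0)) -> 0
  row 19 [10011]: ((1 IMPLIES 1) IMPLIES ((NOT 1 AND 0) XOR 0)) -> 0
  row 20 [10100]: ((0 IMPLIES 0) IMPLIES ((NOT 0 AND 0) XOR 1)) -> 1
  row 21 [10101]: ((0 IMPLIES 0) IMPLIES ((NOT 1 AND 0) XOR 1)) -> 1
  row 22 [10110]: ((1 IMPLIES 1) IMPLIES ((NOT 0 AND 0) XOR 1)) -> 1
  row 23 [10111]: ((1 IMPLIES 1) IMPLIES ((NOT 1 AND 0) XOR 1)) -> 1
  row 24 [11000]: ((0 IMPLIES 0) IMPLIES ((NOT 0 AND 1) XOR 0)) -> 1
  row 25 [11001]: ((0 IMPLIES 0) IMPLIES ((NOT 1 AND 1) XOR 0)) -> 0
  row 26 [11010]: ((1 IMPLIES 1) IMPLIES ((NOT 0 AND 1) XOR 0)) -> 1
  row 27 [11011]: ((1 IMPLIES 1) IMPLIES ((NOT 1 AND 1) XOR 0)) -> 0
  row 28 [11100]: ((0 IMPLIES 0) IMPLIES ((NOT 0 AND 1) XOR 1)) -> 0
  row 29 [11101]: ((0 IMPLIES 0) IMPLIES ((NOT 1 AND 1) XOR 1)) -> 1
  row 30 [11110]: ((1 IMPLIES 1) IMPLIES ((NOT 0 AND 1) XOR 1)) -> 0
  row 31 [11111]: ((1 IMPLIES 1) IMPLIES ((NOT 1 AND 1) XOR 1)) -> 1
Full result column, 4 rows per line (a,b,c fixed per line; d,e runs 00..11 left to right):
  rows 0-3 [a,b,c=000]: 0000  = hex 0
  rows 4-7 [a,b,c=001]: 1111  = hex F
  rows 8-11 [a,b,c=010]: 1010  = hex A
  rows 12-15 [a,b,c=011]: 0101  = hex 5
  rows 16-19 [a,b,c=100]: 0000  = hex 0
  rows 20-23 [a,b,c=101]: 1111  = hex F
  rows 24-27 [a,b,c=110]: 1010  = hex A
  rows 28-31 [a,b,c=111]: 0101  = hex 5
Output column (row 0 .. row 31) = 00001111101001010000111110100101
Output column grouped in 4s = 0000 1111 1010 0101 0000 1111 1010 0101 = 0x0FA50FA5
Convert to decimal digit by digit (value = value*16 + digit):
  0 -> 0
  0*16 + 15 (F) = 15
  15*16 + 10 (A) = 250
  250*16 + 5 = 4005
  4005*16 + 0 = 64080
  64080*16 + 15 (F) = 1025295
  1025295*16 + 10 (A) = 16404730
  16404730*16 + 5 = 262475685
Decimal = 262475685

262475685


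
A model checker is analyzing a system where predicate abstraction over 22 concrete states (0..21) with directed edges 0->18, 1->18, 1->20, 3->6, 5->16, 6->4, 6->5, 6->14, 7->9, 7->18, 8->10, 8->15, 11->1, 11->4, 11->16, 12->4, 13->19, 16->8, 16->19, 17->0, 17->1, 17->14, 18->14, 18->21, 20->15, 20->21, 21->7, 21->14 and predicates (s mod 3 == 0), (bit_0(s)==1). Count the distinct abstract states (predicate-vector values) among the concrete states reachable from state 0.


BFS from 0:
Concrete reachable: {0, 7, 9, 14, 18, 21}
Abstract via predicates (s mod 3 == 0), (bit_0(s)==1):
  (0,0) <- {14}
  (0,1) <- {7}
  (1,0) <- {0, 18}
  (1,1) <- {9, 21}
Distinct abstract states = 4

4


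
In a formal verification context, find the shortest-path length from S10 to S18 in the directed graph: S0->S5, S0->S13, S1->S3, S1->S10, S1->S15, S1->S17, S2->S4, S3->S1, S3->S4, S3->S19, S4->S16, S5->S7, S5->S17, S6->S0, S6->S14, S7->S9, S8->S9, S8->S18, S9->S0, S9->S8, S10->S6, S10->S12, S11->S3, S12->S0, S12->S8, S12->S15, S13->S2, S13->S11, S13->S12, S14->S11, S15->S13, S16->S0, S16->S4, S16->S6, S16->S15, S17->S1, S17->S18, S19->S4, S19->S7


BFS layer-by-layer from S10:
  dist 0: {S10}
  dist 1: {S6, S12}
  dist 2: {S0, S8, S14, S15}
  dist 3: {S5, S9, S11, S13, S18}
  -> S18 reached at distance 3
Shortest path length = 3

3


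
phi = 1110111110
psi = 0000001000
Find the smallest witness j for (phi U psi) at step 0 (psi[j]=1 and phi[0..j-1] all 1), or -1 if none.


(phi U psi) at 0: need smallest j with psi[j]=1 and phi[i]=1 for all i in [0,j).
Scan from step 0:
  step 0: phi=1, psi=0 -> continue
  step 1: phi=1, psi=0 -> continue
  step 2: phi=1, psi=0 -> continue
  step 3: phi=0 -> phi-prefix broken from here
  step 6: psi=1 but phi already failed -> not a witness
  end of trace: no witness -> -1
Witness step = -1

-1


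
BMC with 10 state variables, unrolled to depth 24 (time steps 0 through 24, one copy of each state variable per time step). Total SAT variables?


BMC unrolls to depth k, creating one copy of each state var for steps 0..k.
Step count = 24 + 1 = 25 (steps 0 through 24)
Vars per step = 10
Total = 10 * 25 = 250

250


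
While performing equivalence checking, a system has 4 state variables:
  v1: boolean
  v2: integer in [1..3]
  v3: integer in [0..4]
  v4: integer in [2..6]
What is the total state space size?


State space = product of domain sizes of all variables.
Domain sizes:
  v1 (boolean): 2
  v2 (integer in [1..3]): 3
  v3 (integer in [0..4]): 5
  v4 (integer in [2..6]): 5
Product = 2 * 3 * 5 * 5 = 150

150


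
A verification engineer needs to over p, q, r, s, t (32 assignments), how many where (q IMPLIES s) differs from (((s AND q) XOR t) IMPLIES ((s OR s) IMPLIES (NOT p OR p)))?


F1 = (q IMPLIES s)
F2 = (((s AND q) XOR t) IMPLIES ((s OR s) IMPLIES (NOT p OR p)))
Evaluate both on each of 32 rows (bits = p,q,r,s,t):
  row 0 [00000]: F1=1 F2=1 -> 0
  row 1 [00001]: F1=1 F2=1 -> 0
  row 2 [00010]: F1=1 F2=1 -> 0
  row 3 [00011]: F1=1 F2=1 -> 0
  row 4 [00100]: F1=1 F2=1 -> 0
  row 5 [00101]: F1=1 F2=1 -> 0
  row 6 [00110]: F1=1 F2=1 -> 0
  row 7 [00111]: F1=1 F2=1 -> 0
  row 8 [01000]: F1=0 F2=1 (differ) -> 1
  row 9 [01001]: F1=0 F2=1 (differ) -> 1
  row 10 [01010]: F1=1 F2=1 -> 0
  row 11 [01011]: F1=1 F2=1 -> 0
  row 12 [01100]: F1=0 F2=1 (differ) -> 1
  row 13 [01101]: F1=0 F2=1 (differ) -> 1
  row 14 [01110]: F1=1 F2=1 -> 0
  row 15 [01111]: F1=1 F2=1 -> 0
  row 16 [10000]: F1=1 F2=1 -> 0
  row 17 [10001]: F1=1 F2=1 -> 0
  row 18 [10010]: F1=1 F2=1 -> 0
  row 19 [10011]: F1=1 F2=1 -> 0
  row 20 [10100]: F1=1 F2=1 -> 0
  row 21 [10101]: F1=1 F2=1 -> 0
  row 22 [10110]: F1=1 F2=1 -> 0
  row 23 [10111]: F1=1 F2=1 -> 0
  row 24 [11000]: F1=0 F2=1 (differ) -> 1
  row 25 [11001]: F1=0 F2=1 (differ) -> 1
  row 26 [11010]: F1=1 F2=1 -> 0
  row 27 [11011]: F1=1 F2=1 -> 0
  row 28 [11100]: F1=0 F2=1 (differ) -> 1
  row 29 [11101]: F1=0 F2=1 (differ) -> 1
  row 30 [11110]: F1=1 F2=1 -> 0
  row 31 [11111]: F1=1 F2=1 -> 0
Full result column, 8 rows per line (p,q fixed per line; r,s,t runs 000..111 left to right):
  rows 0-7 [p,q=00]: 00000000  (ones: 0)
  rows 8-15 [p,q=01]: 11001100  (ones: 4)
  rows 16-23 [p,q=10]: 00000000  (ones: 0)
  rows 24-31 [p,q=11]: 11001100  (ones: 4)
Disagreements = 0+4+0+4 = 8

8


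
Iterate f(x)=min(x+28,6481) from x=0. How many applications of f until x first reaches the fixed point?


Step 1: x=0, cap=6481, increment=28
Step 2: x grows by 28 each step until capped at 6481; fixed point is x=6481
Step 3: iterations = ceil(6481/28) = 232

232


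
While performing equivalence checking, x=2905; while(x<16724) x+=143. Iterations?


Step 1: x goes from 2905 toward 16724 by 143; the body runs while x<16724, so iterations = ceil((bound-start)/step)
Step 2: Distance=13819
Step 3: ceil(13819/143)=97

97


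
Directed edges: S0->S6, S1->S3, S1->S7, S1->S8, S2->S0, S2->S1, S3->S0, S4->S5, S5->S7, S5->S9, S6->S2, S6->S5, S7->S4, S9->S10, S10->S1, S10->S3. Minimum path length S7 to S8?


BFS layer-by-layer from S7:
  dist 0: {S7}
  dist 1: {S4}
  dist 2: {S5}
  dist 3: {S9}
  dist 4: {S10}
  dist 5: {S1, S3}
  dist 6: {S0, S8}
  -> S8 reached at distance 6
Shortest path length = 6

6


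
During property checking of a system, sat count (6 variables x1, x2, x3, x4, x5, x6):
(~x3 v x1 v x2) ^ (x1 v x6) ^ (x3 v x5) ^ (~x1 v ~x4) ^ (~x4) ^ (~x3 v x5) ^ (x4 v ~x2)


CNF with 7 clauses over 6 vars (64 assignments).
An assignment satisfies CNF iff every clause has >=1 true literal.
Check each row (bits = x1,x2,x3,x4,x5,x6; clause T/F shown):
  row 0 [000000]: clauses=TFFTTTT -> 0
  row 1 [000001]: clauses=TTFTTTT -> 0
  row 2 [000010]: clauses=TFTTTTT -> 0
  row 3 [000011]: clauses=TTTTTTT -> 1
  row 4 [000100]: clauses=TFFTFTT -> 0
  (every remaining row is evaluated the same way; all 64 results are listed next)
Full result column, 8 rows per line (x1,x2,x3 fixed per line; x4,x5,x6 runs 000..111 left to right):
  rows 0-7 [x1,x2,x3=000]: 00010000  (ones: 1)
  rows 8-15 [x1,x2,x3=001]: 00000000  (ones: 0)
  rows 16-23 [x1,x2,x3=010]: 00000000  (ones: 0)
  rows 24-31 [x1,x2,x3=011]: 00000000  (ones: 0)
  rows 32-39 [x1,x2,x3=100]: 00110000  (ones: 2)
  rows 40-47 [x1,x2,x3=101]: 00110000  (ones: 2)
  rows 48-55 [x1,x2,x3=110]: 00000000  (ones: 0)
  rows 56-63 [x1,x2,x3=111]: 00000000  (ones: 0)
Satisfying assignments = 1+0+0+0+2+2+0+0 = 5

5


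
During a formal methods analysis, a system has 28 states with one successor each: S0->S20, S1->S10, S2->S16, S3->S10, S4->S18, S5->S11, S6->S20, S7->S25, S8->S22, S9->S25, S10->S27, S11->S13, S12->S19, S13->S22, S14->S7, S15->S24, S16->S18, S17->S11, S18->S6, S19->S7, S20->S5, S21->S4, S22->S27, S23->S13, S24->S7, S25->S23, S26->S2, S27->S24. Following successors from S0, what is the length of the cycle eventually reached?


Trace from S0 until a state repeats:
  S0 -> S20 -> S5 -> S11 -> S13 -> S22 -> S27 -> S24 -> S7 -> S25 -> S23 -> S13
S13 first seen at step 4, revisited at step 11.
Cycle length = 11 - 4 = 7

7


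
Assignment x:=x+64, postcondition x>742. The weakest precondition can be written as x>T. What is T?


Formula: wp(x:=E, P) = P[E/x] (substitute E for x in postcondition)
Step 1: Postcondition: x>742
Step 2: Substitute x+64 for x: x+64>742
Step 3: Solve for x: x > 742-64 = 678

678


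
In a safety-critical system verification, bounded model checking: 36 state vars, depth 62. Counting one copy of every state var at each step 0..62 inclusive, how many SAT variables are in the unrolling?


BMC unrolls to depth k, creating one copy of each state var for steps 0..k.
Step count = 62 + 1 = 63 (steps 0 through 62)
Vars per step = 36
Total = 36 * 63 = 2268

2268


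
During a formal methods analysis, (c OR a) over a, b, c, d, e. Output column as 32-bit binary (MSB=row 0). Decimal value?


Formula: (c OR a) over a, b, c, d, e (32 rows)
Evaluate each row (bits = a,b,c,d,e, MSB first):
  row 0 [00000]: (0 OR 0) -> 0
  row 1 [00001]: (0 OR 0) -> 0
  row 2 [00010]: (0 OR 0) -> 0
  row 3 [00011]: (0 OR 0) -> 0
  row 4 [00100]: (1 OR 0) -> 1
  row 5 [00101]: (1 OR 0) -> 1
  row 6 [00110]: (1 OR 0) -> 1
  row 7 [00111]: (1 OR 0) -> 1
  row 8 [01000]: (0 OR 0) -> 0
  row 9 [01001]: (0 OR 0) -> 0
  row 10 [01010]: (0 OR 0) -> 0
  row 11 [01011]: (0 OR 0) -> 0
  row 12 [01100]: (1 OR 0) -> 1
  row 13 [01101]: (1 OR 0) -> 1
  row 14 [01110]: (1 OR 0) -> 1
  row 15 [01111]: (1 OR 0) -> 1
  row 16 [10000]: (0 OR 1) -> 1
  row 17 [10001]: (0 OR 1) -> 1
  row 18 [10010]: (0 OR 1) -> 1
  row 19 [10011]: (0 OR 1) -> 1
  row 20 [10100]: (1 OR 1) -> 1
  row 21 [10101]: (1 OR 1) -> 1
  row 22 [10110]: (1 OR 1) -> 1
  row 23 [10111]: (1 OR 1) -> 1
  row 24 [11000]: (0 OR 1) -> 1
  row 25 [11001]: (0 OR 1) -> 1
  row 26 [11010]: (0 OR 1) -> 1
  row 27 [11011]: (0 OR 1) -> 1
  row 28 [11100]: (1 OR 1) -> 1
  row 29 [11101]: (1 OR 1) -> 1
  row 30 [11110]: (1 OR 1) -> 1
  row 31 [11111]: (1 OR 1) -> 1
Full result column, 4 rows per line (a,b,c fixed per line; d,e runs 00..11 left to right):
  rows 0-3 [a,b,c=000]: 0000  = hex 0
  rows 4-7 [a,b,c=001]: 1111  = hex F
  rows 8-11 [a,b,c=010]: 0000  = hex 0
  rows 12-15 [a,b,c=011]: 1111  = hex F
  rows 16-19 [a,b,c=100]: 1111  = hex F
  rows 20-23 [a,b,c=101]: 1111  = hex F
  rows 24-27 [a,b,c=110]: 1111  = hex F
  rows 28-31 [a,b,c=111]: 1111  = hex F
Output column (row 0 .. row 31) = 00001111000011111111111111111111
Output column grouped in 4s = 0000 1111 0000 1111 1111 1111 1111 1111 = 0x0F0FFFFF
Convert to decimal digit by digit (value = value*16 + digit):
  0 -> 0
  0*16 + 15 (F) = 15
  15*16 + 0 = 240
  240*16 + 15 (F) = 3855
  3855*16 + 15 (F) = 61695
  61695*16 + 15 (F) = 987135
  987135*16 + 15 (F) = 15794175
  15794175*16 + 15 (F) = 252706815
Decimal = 252706815

252706815


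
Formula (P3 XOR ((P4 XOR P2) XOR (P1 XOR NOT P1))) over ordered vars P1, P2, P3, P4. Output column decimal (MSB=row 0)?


Formula: (P3 XOR ((P4 XOR P2) XOR (P1 XOR NOT P1))) over P1, P2, P3, P4 (16 rows)
Evaluate each row (bits = P1,P2,P3,P4, MSB first):
  row 0 [0000]: (0 XOR ((0 XOR 0) XOR (0 XOR NOT 0))) -> 1
  row 1 [0001]: (0 XOR ((1 XOR 0) XOR (0 XOR NOT 0))) -> 0
  row 2 [0010]: (1 XOR ((0 XOR 0) XOR (0 XOR NOT 0))) -> 0
  row 3 [0011]: (1 XOR ((1 XOR 0) XOR (0 XOR NOT 0))) -> 1
  row 4 [0100]: (0 XOR ((0 XOR 1) XOR (0 XOR NOT 0))) -> 0
  row 5 [0101]: (0 XOR ((1 XOR 1) XOR (0 XOR NOT 0))) -> 1
  row 6 [0110]: (1 XOR ((0 XOR 1) XOR (0 XOR NOT 0))) -> 1
  row 7 [0111]: (1 XOR ((1 XOR 1) XOR (0 XOR NOT 0))) -> 0
  row 8 [1000]: (0 XOR ((0 XOR 0) XOR (1 XOR NOT 1))) -> 1
  row 9 [1001]: (0 XOR ((1 XOR 0) XOR (1 XOR NOT 1))) -> 0
  row 10 [1010]: (1 XOR ((0 XOR 0) XOR (1 XOR NOT 1))) -> 0
  row 11 [1011]: (1 XOR ((1 XOR 0) XOR (1 XOR NOT 1))) -> 1
  row 12 [1100]: (0 XOR ((0 XOR 1) XOR (1 XOR NOT 1))) -> 0
  row 13 [1101]: (0 XOR ((1 XOR 1) XOR (1 XOR NOT 1))) -> 1
  row 14 [1110]: (1 XOR ((0 XOR 1) XOR (1 XOR NOT 1))) -> 1
  row 15 [1111]: (1 XOR ((1 XOR 1) XOR (1 XOR NOT 1))) -> 0
Full result column, 4 rows per line (P1,P2 fixed per line; P3,P4 runs 00..11 left to right):
  rows 0-3 [P1,P2=00]: 1001  = hex 9
  rows 4-7 [P1,P2=01]: 0110  = hex 6
  rows 8-11 [P1,P2=10]: 1001  = hex 9
  rows 12-15 [P1,P2=11]: 0110  = hex 6
Output column (row 0 .. row 15) = 1001011010010110
Output column grouped in 4s = 1001 0110 1001 0110 = 0x9696
Convert to decimal digit by digit (value = value*16 + digit):
  9 -> 9
  9*16 + 6 = 150
  150*16 + 9 = 2409
  2409*16 + 6 = 38550
Decimal = 38550

38550


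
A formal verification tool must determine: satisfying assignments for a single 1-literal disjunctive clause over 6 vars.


Step 1: Total=2^6=64
Step 2: Unsat when all 1 false: 2^5=32
Step 3: Sat=64-32=32

32


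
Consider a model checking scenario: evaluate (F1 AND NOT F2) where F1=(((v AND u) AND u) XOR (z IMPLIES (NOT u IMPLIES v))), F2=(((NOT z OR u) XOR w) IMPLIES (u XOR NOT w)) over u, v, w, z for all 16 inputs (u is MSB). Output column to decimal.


F1 = (((v AND u) AND u) XOR (z IMPLIES (NOT u IMPLIES v)))
F2 = (((NOT z OR u) XOR w) IMPLIES (u XOR NOT w))
Counterexample to F1=>F2 is where F1=1 and F2=0.
Evaluate each row (bits = u,v,w,z, MSB first):
  row 0 [0000]: F1=1 F2=1 -> F1&~F2 -> 0
  row 1 [0001]: F1=0 F2=1 -> F1&~F2 -> 0
  row 2 [0010]: F1=1 F2=1 -> F1&~F2 -> 0
  row 3 [0011]: F1=0 F2=0 -> F1&~F2 -> 0
  row 4 [0100]: F1=1 F2=1 -> F1&~F2 -> 0
  row 5 [0101]: F1=1 F2=1 -> F1&~F2 -> 0
  row 6 [0110]: F1=1 F2=1 -> F1&~F2 -> 0
  row 7 [0111]: F1=1 F2=0 -> F1&~F2 -> 1
  row 8 [1000]: F1=1 F2=0 -> F1&~F2 -> 1
  row 9 [1001]: F1=1 F2=0 -> F1&~F2 -> 1
  row 10 [1010]: F1=1 F2=1 -> F1&~F2 -> 0
  row 11 [1011]: F1=1 F2=1 -> F1&~F2 -> 0
  row 12 [1100]: F1=0 F2=0 -> F1&~F2 -> 0
  row 13 [1101]: F1=0 F2=0 -> F1&~F2 -> 0
  row 14 [1110]: F1=0 F2=1 -> F1&~F2 -> 0
  row 15 [1111]: F1=0 F2=1 -> F1&~F2 -> 0
Full result column, 4 rows per line (u,v fixed per line; w,z runs 00..11 left to right):
  rows 0-3 [u,v=00]: 0000  = hex 0
  rows 4-7 [u,v=01]: 0001  = hex 1
  rows 8-11 [u,v=10]: 1100  = hex C
  rows 12-15 [u,v=11]: 0000  = hex 0
Counterexample vector (row 0 .. row 15) = 0000000111000000
Output column grouped in 4s = 0000 0001 1100 0000 = 0x01C0
Convert to decimal digit by digit (value = value*16 + digit):
  0 -> 0
  0*16 + 1 = 1
  1*16 + 12 (C) = 28
  28*16 + 0 = 448
Decimal = 448

448


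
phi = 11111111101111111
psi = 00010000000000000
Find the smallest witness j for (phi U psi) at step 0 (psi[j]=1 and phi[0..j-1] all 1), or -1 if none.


(phi U psi) at 0: need smallest j with psi[j]=1 and phi[i]=1 for all i in [0,j).
Scan from step 0:
  step 0: phi=1, psi=0 -> continue
  step 1: phi=1, psi=0 -> continue
  step 2: phi=1, psi=0 -> continue
  step 3: psi=1 and phi held for [0,3) -> witness found
Witness step = 3

3


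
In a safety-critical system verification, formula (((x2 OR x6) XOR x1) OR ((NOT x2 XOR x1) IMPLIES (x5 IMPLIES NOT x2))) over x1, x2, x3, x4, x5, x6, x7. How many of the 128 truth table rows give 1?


Formula: (((x2 OR x6) XOR x1) OR ((NOT x2 XOR x1) IMPLIES (x5 IMPLIES NOT x2))) over 7 vars (128 rows)
Evaluate each row (x1, x2, x3, x4, x5, x6, x7 as bits, MSB first):
  row 0 [0000000]: (((0 OR 0) XOR 0) OR ((NOT 0 XOR 0) IMPLIES (0 IMPLIES NOT 0))) -> 1
  row 1 [0000001]: (((0 OR 0) XOR 0) OR ((NOT 0 XOR 0) IMPLIES (0 IMPLIES NOT 0))) -> 1
  row 2 [0000010]: (((0 OR 1) XOR 0) OR ((NOT 0 XOR 0) IMPLIES (0 IMPLIES NOT 0))) -> 1
  row 3 [0000011]: (((0 OR 1) XOR 0) OR ((NOT 0 XOR 0) IMPLIES (0 IMPLIES NOT 0))) -> 1
  row 4 [0000100]: (((0 OR 0) XOR 0) OR ((NOT 0 XOR 0) IMPLIES (1 IMPLIES NOT 0))) -> 1
  (every remaining row is evaluated the same way; all 128 results are listed next)
Full result column, 8 rows per line (x1,x2,x3,x4 fixed per line; x5,x6,x7 runs 000..111 left to right):
  rows 0-7 [x1,x2,x3,x4=0000]: 11111111  (ones: 8)
  rows 8-15 [x1,x2,x3,x4=0001]: 11111111  (ones: 8)
  rows 16-23 [x1,x2,x3,x4=0010]: 11111111  (ones: 8)
  rows 24-31 [x1,x2,x3,x4=0011]: 11111111  (ones: 8)
  rows 32-39 [x1,x2,x3,x4=0100]: 11111111  (ones: 8)
  rows 40-47 [x1,x2,x3,x4=0101]: 11111111  (ones: 8)
  rows 48-55 [x1,x2,x3,x4=0110]: 11111111  (ones: 8)
  rows 56-63 [x1,x2,x3,x4=0111]: 11111111  (ones: 8)
  rows 64-71 [x1,x2,x3,x4=1000]: 11111111  (ones: 8)
  rows 72-79 [x1,x2,x3,x4=1001]: 11111111  (ones: 8)
  rows 80-87 [x1,x2,x3,x4=1010]: 11111111  (ones: 8)
  rows 88-95 [x1,x2,x3,x4=1011]: 11111111  (ones: 8)
  rows 96-103 [x1,x2,x3,x4=1100]: 11110000  (ones: 4)
  rows 104-111 [x1,x2,x3,x4=1101]: 11110000  (ones: 4)
  rows 112-119 [x1,x2,x3,x4=1110]: 11110000  (ones: 4)
  rows 120-127 [x1,x2,x3,x4=1111]: 11110000  (ones: 4)
Count of 1-rows = 8+8+8+8+8+8+8+8+8+8+8+8+4+4+4+4 = 112

112


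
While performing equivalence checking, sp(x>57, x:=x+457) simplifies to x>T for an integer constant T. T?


Formula: sp(P, x:=E) = exists old_x. (x = E[old_x/x]) AND P[old_x/x] (old_x is the value of x before the assignment; eliminate old_x by solving x = E[old_x/x] for old_x)
Step 1: Precondition P: x>57, i.e. old_x > 57
Step 2: Assignment gives x = old_x + 457, so old_x = x - 457
Step 3: Substitute into P: x - 457 > 57
Step 4: Simplify: x > 57+457 = 514

514


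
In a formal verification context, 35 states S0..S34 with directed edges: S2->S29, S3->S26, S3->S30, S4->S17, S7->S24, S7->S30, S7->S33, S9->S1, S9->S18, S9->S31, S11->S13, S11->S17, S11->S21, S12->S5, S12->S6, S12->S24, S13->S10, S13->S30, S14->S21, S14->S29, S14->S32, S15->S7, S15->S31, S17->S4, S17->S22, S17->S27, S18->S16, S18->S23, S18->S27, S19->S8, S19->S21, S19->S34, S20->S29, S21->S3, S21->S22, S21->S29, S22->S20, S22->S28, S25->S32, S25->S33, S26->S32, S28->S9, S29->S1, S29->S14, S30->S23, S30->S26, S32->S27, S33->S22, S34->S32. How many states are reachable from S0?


BFS from S0:
  layer 0: {S0}
Reachable set: {S0}
Count = 1

1


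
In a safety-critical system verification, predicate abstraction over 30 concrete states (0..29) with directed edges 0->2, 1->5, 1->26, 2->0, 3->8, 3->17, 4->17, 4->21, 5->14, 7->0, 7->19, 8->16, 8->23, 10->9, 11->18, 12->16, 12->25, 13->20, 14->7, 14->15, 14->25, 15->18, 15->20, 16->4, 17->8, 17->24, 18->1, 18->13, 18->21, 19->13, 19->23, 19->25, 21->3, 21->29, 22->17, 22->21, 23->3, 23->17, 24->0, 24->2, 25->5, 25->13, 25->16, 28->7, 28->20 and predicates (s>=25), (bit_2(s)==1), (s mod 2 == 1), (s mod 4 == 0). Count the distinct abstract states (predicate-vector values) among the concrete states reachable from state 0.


BFS from 0:
Concrete reachable: {0, 2}
Abstract via predicates (s>=25), (bit_2(s)==1), (s mod 2 == 1), (s mod 4 == 0):
  (0,0,0,0) <- {2}
  (0,0,0,1) <- {0}
Distinct abstract states = 2

2


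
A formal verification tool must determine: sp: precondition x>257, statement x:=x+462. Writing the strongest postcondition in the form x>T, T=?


Formula: sp(P, x:=E) = exists old_x. (x = E[old_x/x]) AND P[old_x/x] (old_x is the value of x before the assignment; eliminate old_x by solving x = E[old_x/x] for old_x)
Step 1: Precondition P: x>257, i.e. old_x > 257
Step 2: Assignment gives x = old_x + 462, so old_x = x - 462
Step 3: Substitute into P: x - 462 > 257
Step 4: Simplify: x > 257+462 = 719

719


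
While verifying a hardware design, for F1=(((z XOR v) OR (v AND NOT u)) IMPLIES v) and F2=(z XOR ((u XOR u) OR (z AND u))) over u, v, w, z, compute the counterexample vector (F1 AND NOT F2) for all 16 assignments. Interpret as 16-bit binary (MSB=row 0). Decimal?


F1 = (((z XOR v) OR (v AND NOT u)) IMPLIES v)
F2 = (z XOR ((u XOR u) OR (z AND u)))
Counterexample to F1=>F2 is where F1=1 and F2=0.
Evaluate each row (bits = u,v,w,z, MSB first):
  row 0 [0000]: F1=1 F2=0 -> F1&~F2 -> 1
  row 1 [0001]: F1=0 F2=1 -> F1&~F2 -> 0
  row 2 [0010]: F1=1 F2=0 -> F1&~F2 -> 1
  row 3 [0011]: F1=0 F2=1 -> F1&~F2 -> 0
  row 4 [0100]: F1=1 F2=0 -> F1&~F2 -> 1
  row 5 [0101]: F1=1 F2=1 -> F1&~F2 -> 0
  row 6 [0110]: F1=1 F2=0 -> F1&~F2 -> 1
  row 7 [0111]: F1=1 F2=1 -> F1&~F2 -> 0
  row 8 [1000]: F1=1 F2=0 -> F1&~F2 -> 1
  row 9 [1001]: F1=0 F2=0 -> F1&~F2 -> 0
  row 10 [1010]: F1=1 F2=0 -> F1&~F2 -> 1
  row 11 [1011]: F1=0 F2=0 -> F1&~F2 -> 0
  row 12 [1100]: F1=1 F2=0 -> F1&~F2 -> 1
  row 13 [1101]: F1=1 F2=0 -> F1&~F2 -> 1
  row 14 [1110]: F1=1 F2=0 -> F1&~F2 -> 1
  row 15 [1111]: F1=1 F2=0 -> F1&~F2 -> 1
Full result column, 4 rows per line (u,v fixed per line; w,z runs 00..11 left to right):
  rows 0-3 [u,v=00]: 1010  = hex A
  rows 4-7 [u,v=01]: 1010  = hex A
  rows 8-11 [u,v=10]: 1010  = hex A
  rows 12-15 [u,v=11]: 1111  = hex F
Counterexample vector (row 0 .. row 15) = 1010101010101111
Output column grouped in 4s = 1010 1010 1010 1111 = 0xAAAF
Convert to decimal digit by digit (value = value*16 + digit):
  A -> 10
  10*16 + 10 (A) = 170
  170*16 + 10 (A) = 2730
  2730*16 + 15 (F) = 43695
Decimal = 43695

43695


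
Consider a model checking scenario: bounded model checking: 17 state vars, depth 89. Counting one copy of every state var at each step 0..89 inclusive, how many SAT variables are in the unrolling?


BMC unrolls to depth k, creating one copy of each state var for steps 0..k.
Step count = 89 + 1 = 90 (steps 0 through 89)
Vars per step = 17
Total = 17 * 90 = 1530

1530


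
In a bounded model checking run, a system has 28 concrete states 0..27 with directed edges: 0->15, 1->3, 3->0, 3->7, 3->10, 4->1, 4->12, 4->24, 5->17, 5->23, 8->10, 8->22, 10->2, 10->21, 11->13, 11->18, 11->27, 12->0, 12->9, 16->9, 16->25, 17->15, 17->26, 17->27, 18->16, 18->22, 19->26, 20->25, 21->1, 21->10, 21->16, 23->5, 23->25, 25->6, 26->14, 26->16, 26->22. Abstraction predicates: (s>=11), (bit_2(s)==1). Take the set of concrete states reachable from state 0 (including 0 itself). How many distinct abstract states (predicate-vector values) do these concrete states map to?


BFS from 0:
Concrete reachable: {0, 15}
Abstract via predicates (s>=11), (bit_2(s)==1):
  (0,0) <- {0}
  (1,1) <- {15}
Distinct abstract states = 2

2


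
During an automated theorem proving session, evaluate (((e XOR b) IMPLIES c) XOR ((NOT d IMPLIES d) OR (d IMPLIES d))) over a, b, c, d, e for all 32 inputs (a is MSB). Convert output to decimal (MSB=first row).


Formula: (((e XOR b) IMPLIES c) XOR ((NOT d IMPLIES d) OR (d IMPLIES d))) over a, b, c, d, e (32 rows)
Evaluate each row (bits = a,b,c,d,e, MSB first):
  row 0 [00000]: (((0 XOR 0) IMPLIES 0) XOR ((NOT 0 IMPLIES 0) OR (0 IMPLIES 0))) -> 0
  row 1 [00001]: (((1 XOR 0) IMPLIES 0) XOR ((NOT 0 IMPLIES 0) OR (0 IMPLIES 0))) -> 1
  row 2 [00010]: (((0 XOR 0) IMPLIES 0) XOR ((NOT 1 IMPLIES 1) OR (1 IMPLIES 1))) -> 0
  row 3 [00011]: (((1 XOR 0) IMPLIES 0) XOR ((NOT 1 IMPLIES 1) OR (1 IMPLIES 1))) -> 1
  row 4 [00100]: (((0 XOR 0) IMPLIES 1) XOR ((NOT 0 IMPLIES 0) OR (0 IMPLIES 0))) -> 0
  row 5 [00101]: (((1 XOR 0) IMPLIES 1) XOR ((NOT 0 IMPLIES 0) OR (0 IMPLIES 0))) -> 0
  row 6 [00110]: (((0 XOR 0) IMPLIES 1) XOR ((NOT 1 IMPLIES 1) OR (1 IMPLIES 1))) -> 0
  row 7 [00111]: (((1 XOR 0) IMPLIES 1) XOR ((NOT 1 IMPLIES 1) OR (1 IMPLIES 1))) -> 0
  row 8 [01000]: (((0 XOR 1) IMPLIES 0) XOR ((NOT 0 IMPLIES 0) OR (0 IMPLIES 0))) -> 1
  row 9 [01001]: (((1 XOR 1) IMPLIES 0) XOR ((NOT 0 IMPLIES 0) OR (0 IMPLIES 0))) -> 0
  row 10 [01010]: (((0 XOR 1) IMPLIES 0) XOR ((NOT 1 IMPLIES 1) OR (1 IMPLIES 1))) -> 1
  row 11 [01011]: (((1 XOR 1) IMPLIES 0) XOR ((NOT 1 IMPLIES 1) OR (1 IMPLIES 1))) -> 0
  row 12 [01100]: (((0 XOR 1) IMPLIES 1) XOR ((NOT 0 IMPLIES 0) OR (0 IMPLIES 0))) -> 0
  row 13 [01101]: (((1 XOR 1) IMPLIES 1) XOR ((NOT 0 IMPLIES 0) OR (0 IMPLIES 0))) -> 0
  row 14 [01110]: (((0 XOR 1) IMPLIES 1) XOR ((NOT 1 IMPLIES 1) OR (1 IMPLIES 1))) -> 0
  row 15 [01111]: (((1 XOR 1) IMPLIES 1) XOR ((NOT 1 IMPLIES 1) OR (1 IMPLIES 1))) -> 0
  row 16 [10000]: (((0 XOR 0) IMPLIES 0) XOR ((NOT 0 IMPLIES 0) OR (0 IMPLIES 0))) -> 0
  row 17 [10001]: (((1 XOR 0) IMPLIES 0) XOR ((NOT 0 IMPLIES 0) OR (0 IMPLIES 0))) -> 1
  row 18 [10010]: (((0 XOR 0) IMPLIES 0) XOR ((NOT 1 IMPLIES 1) OR (1 IMPLIES 1))) -> 0
  row 19 [10011]: (((1 XOR 0) IMPLIES 0) XOR ((NOT 1 IMPLIES 1) OR (1 IMPLIES 1))) -> 1
  row 20 [10100]: (((0 XOR 0) IMPLIES 1) XOR ((NOT 0 IMPLIES 0) OR (0 IMPLIES 0))) -> 0
  row 21 [10101]: (((1 XOR 0) IMPLIES 1) XOR ((NOT 0 IMPLIES 0) OR (0 IMPLIES 0))) -> 0
  row 22 [10110]: (((0 XOR 0) IMPLIES 1) XOR ((NOT 1 IMPLIES 1) OR (1 IMPLIES 1))) -> 0
  row 23 [10111]: (((1 XOR 0) IMPLIES 1) XOR ((NOT 1 IMPLIES 1) OR (1 IMPLIES 1))) -> 0
  row 24 [11000]: (((0 XOR 1) IMPLIES 0) XOR ((NOT 0 IMPLIES 0) OR (0 IMPLIES 0))) -> 1
  row 25 [11001]: (((1 XOR 1) IMPLIES 0) XOR ((NOT 0 IMPLIES 0) OR (0 IMPLIES 0))) -> 0
  row 26 [11010]: (((0 XOR 1) IMPLIES 0) XOR ((NOT 1 IMPLIES 1) OR (1 IMPLIES 1))) -> 1
  row 27 [11011]: (((1 XOR 1) IMPLIES 0) XOR ((NOT 1 IMPLIES 1) OR (1 IMPLIES 1))) -> 0
  row 28 [11100]: (((0 XOR 1) IMPLIES 1) XOR ((NOT 0 IMPLIES 0) OR (0 IMPLIES 0))) -> 0
  row 29 [11101]: (((1 XOR 1) IMPLIES 1) XOR ((NOT 0 IMPLIES 0) OR (0 IMPLIES 0))) -> 0
  row 30 [11110]: (((0 XOR 1) IMPLIES 1) XOR ((NOT 1 IMPLIES 1) OR (1 IMPLIES 1))) -> 0
  row 31 [11111]: (((1 XOR 1) IMPLIES 1) XOR ((NOT 1 IMPLIES 1) OR (1 IMPLIES 1))) -> 0
Full result column, 4 rows per line (a,b,c fixed per line; d,e runs 00..11 left to right):
  rows 0-3 [a,b,c=000]: 0101  = hex 5
  rows 4-7 [a,b,c=001]: 0000  = hex 0
  rows 8-11 [a,b,c=010]: 1010  = hex A
  rows 12-15 [a,b,c=011]: 0000  = hex 0
  rows 16-19 [a,b,c=100]: 0101  = hex 5
  rows 20-23 [a,b,c=101]: 0000  = hex 0
  rows 24-27 [a,b,c=110]: 1010  = hex A
  rows 28-31 [a,b,c=111]: 0000  = hex 0
Output column (row 0 .. row 31) = 01010000101000000101000010100000
Output column grouped in 4s = 0101 0000 1010 0000 0101 0000 1010 0000 = 0x50A050A0
Convert to decimal digit by digit (value = value*16 + digit):
  5 -> 5
  5*16 + 0 = 80
  80*16 + 10 (A) = 1290
  1290*16 + 0 = 20640
  20640*16 + 5 = 330245
  330245*16 + 0 = 5283920
  5283920*16 + 10 (A) = 84542730
  84542730*16 + 0 = 1352683680
Decimal = 1352683680

1352683680


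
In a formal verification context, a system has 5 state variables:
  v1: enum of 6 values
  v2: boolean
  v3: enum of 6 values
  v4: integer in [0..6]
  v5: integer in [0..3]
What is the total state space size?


State space = product of domain sizes of all variables.
Domain sizes:
  v1 (enum of 6 values): 6
  v2 (boolean): 2
  v3 (enum of 6 values): 6
  v4 (integer in [0..6]): 7
  v5 (integer in [0..3]): 4
Product = 6 * 2 * 6 * 7 * 4 = 2016

2016


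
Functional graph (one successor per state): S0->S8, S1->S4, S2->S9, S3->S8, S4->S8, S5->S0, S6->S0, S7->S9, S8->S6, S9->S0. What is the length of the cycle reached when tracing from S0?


Trace from S0 until a state repeats:
  S0 -> S8 -> S6 -> S0
S0 first seen at step 0, revisited at step 3.
Cycle length = 3 - 0 = 3

3


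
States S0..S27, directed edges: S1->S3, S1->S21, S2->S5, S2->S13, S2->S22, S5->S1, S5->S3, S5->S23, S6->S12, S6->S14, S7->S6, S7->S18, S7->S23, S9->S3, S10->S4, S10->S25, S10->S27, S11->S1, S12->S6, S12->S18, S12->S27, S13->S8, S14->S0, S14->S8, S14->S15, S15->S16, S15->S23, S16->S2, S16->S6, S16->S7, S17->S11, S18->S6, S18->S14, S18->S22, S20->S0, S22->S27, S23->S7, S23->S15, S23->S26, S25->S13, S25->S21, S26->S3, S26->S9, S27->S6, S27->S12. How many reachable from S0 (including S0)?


BFS from S0:
  layer 0: {S0}
Reachable set: {S0}
Count = 1

1


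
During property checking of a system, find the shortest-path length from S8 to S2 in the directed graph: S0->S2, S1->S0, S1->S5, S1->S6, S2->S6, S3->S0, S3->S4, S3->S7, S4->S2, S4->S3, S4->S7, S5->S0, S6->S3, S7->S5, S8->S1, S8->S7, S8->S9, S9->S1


BFS layer-by-layer from S8:
  dist 0: {S8}
  dist 1: {S1, S7, S9}
  dist 2: {S0, S5, S6}
  dist 3: {S2, S3}
  -> S2 reached at distance 3
Shortest path length = 3

3


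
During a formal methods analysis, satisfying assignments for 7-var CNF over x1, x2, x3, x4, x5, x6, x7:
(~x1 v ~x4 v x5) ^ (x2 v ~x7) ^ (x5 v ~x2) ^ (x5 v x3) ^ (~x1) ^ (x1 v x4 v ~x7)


CNF with 6 clauses over 7 vars (128 assignments).
An assignment satisfies CNF iff every clause has >=1 true literal.
Check each row (bits = x1,x2,x3,x4,x5,x6,x7; clause T/F shown):
  row 0 [0000000]: clauses=TTTFTT -> 0
  row 1 [0000001]: clauses=TFTFTF -> 0
  row 2 [0000010]: clauses=TTTFTT -> 0
  row 3 [0000011]: clauses=TFTFTF -> 0
  row 4 [0000100]: clauses=TTTTTT -> 1
  (every remaining row is evaluated the same way; all 128 results are listed next)
Full result column, 8 rows per line (x1,x2,x3,x4 fixed per line; x5,x6,x7 runs 000..111 left to right):
  rows 0-7 [x1,x2,x3,x4=0000]: 00001010  (ones: 2)
  rows 8-15 [x1,x2,x3,x4=0001]: 00001010  (ones: 2)
  rows 16-23 [x1,x2,x3,x4=0010]: 10101010  (ones: 4)
  rows 24-31 [x1,x2,x3,x4=0011]: 10101010  (ones: 4)
  rows 32-39 [x1,x2,x3,x4=0100]: 00001010  (ones: 2)
  rows 40-47 [x1,x2,x3,x4=0101]: 00001111  (ones: 4)
  rows 48-55 [x1,x2,x3,x4=0110]: 00001010  (ones: 2)
  rows 56-63 [x1,x2,x3,x4=0111]: 00001111  (ones: 4)
  rows 64-71 [x1,x2,x3,x4=1000]: 00000000  (ones: 0)
  rows 72-79 [x1,x2,x3,x4=1001]: 00000000  (ones: 0)
  rows 80-87 [x1,x2,x3,x4=1010]: 00000000  (ones: 0)
  rows 88-95 [x1,x2,x3,x4=1011]: 00000000  (ones: 0)
  rows 96-103 [x1,x2,x3,x4=1100]: 00000000  (ones: 0)
  rows 104-111 [x1,x2,x3,x4=1101]: 00000000  (ones: 0)
  rows 112-119 [x1,x2,x3,x4=1110]: 00000000  (ones: 0)
  rows 120-127 [x1,x2,x3,x4=1111]: 00000000  (ones: 0)
Satisfying assignments = 2+2+4+4+2+4+2+4+0+0+0+0+0+0+0+0 = 24

24


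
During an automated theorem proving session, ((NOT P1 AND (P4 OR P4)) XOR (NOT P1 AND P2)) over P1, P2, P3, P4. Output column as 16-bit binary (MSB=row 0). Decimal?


Formula: ((NOT P1 AND (P4 OR P4)) XOR (NOT P1 AND P2)) over P1, P2, P3, P4 (16 rows)
Evaluate each row (bits = P1,P2,P3,P4, MSB first):
  row 0 [0000]: ((NOT 0 AND (0 OR 0)) XOR (NOT 0 AND 0)) -> 0
  row 1 [0001]: ((NOT 0 AND (1 OR 1)) XOR (NOT 0 AND 0)) -> 1
  row 2 [0010]: ((NOT 0 AND (0 OR 0)) XOR (NOT 0 AND 0)) -> 0
  row 3 [0011]: ((NOT 0 AND (1 OR 1)) XOR (NOT 0 AND 0)) -> 1
  row 4 [0100]: ((NOT 0 AND (0 OR 0)) XOR (NOT 0 AND 1)) -> 1
  row 5 [0101]: ((NOT 0 AND (1 OR 1)) XOR (NOT 0 AND 1)) -> 0
  row 6 [0110]: ((NOT 0 AND (0 OR 0)) XOR (NOT 0 AND 1)) -> 1
  row 7 [0111]: ((NOT 0 AND (1 OR 1)) XOR (NOT 0 AND 1)) -> 0
  row 8 [1000]: ((NOT 1 AND (0 OR 0)) XOR (NOT 1 AND 0)) -> 0
  row 9 [1001]: ((NOT 1 AND (1 OR 1)) XOR (NOT 1 AND 0)) -> 0
  row 10 [1010]: ((NOT 1 AND (0 OR 0)) XOR (NOT 1 AND 0)) -> 0
  row 11 [1011]: ((NOT 1 AND (1 OR 1)) XOR (NOT 1 AND 0)) -> 0
  row 12 [1100]: ((NOT 1 AND (0 OR 0)) XOR (NOT 1 AND 1)) -> 0
  row 13 [1101]: ((NOT 1 AND (1 OR 1)) XOR (NOT 1 AND 1)) -> 0
  row 14 [1110]: ((NOT 1 AND (0 OR 0)) XOR (NOT 1 AND 1)) -> 0
  row 15 [1111]: ((NOT 1 AND (1 OR 1)) XOR (NOT 1 AND 1)) -> 0
Full result column, 4 rows per line (P1,P2 fixed per line; P3,P4 runs 00..11 left to right):
  rows 0-3 [P1,P2=00]: 0101  = hex 5
  rows 4-7 [P1,P2=01]: 1010  = hex A
  rows 8-11 [P1,P2=10]: 0000  = hex 0
  rows 12-15 [P1,P2=11]: 0000  = hex 0
Output column (row 0 .. row 15) = 0101101000000000
Output column grouped in 4s = 0101 1010 0000 0000 = 0x5A00
Convert to decimal digit by digit (value = value*16 + digit):
  5 -> 5
  5*16 + 10 (A) = 90
  90*16 + 0 = 1440
  1440*16 + 0 = 23040
Decimal = 23040

23040


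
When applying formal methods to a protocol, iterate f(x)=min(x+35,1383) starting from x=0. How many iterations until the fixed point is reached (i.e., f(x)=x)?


Step 1: x=0, cap=1383, increment=35
Step 2: x grows by 35 each step until capped at 1383; fixed point is x=1383
Step 3: iterations = ceil(1383/35) = 40

40


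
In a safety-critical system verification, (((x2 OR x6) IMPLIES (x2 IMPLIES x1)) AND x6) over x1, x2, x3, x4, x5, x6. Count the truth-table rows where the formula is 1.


Formula: (((x2 OR x6) IMPLIES (x2 IMPLIES x1)) AND x6) over 6 vars (64 rows)
Evaluate each row (x1, x2, x3, x4, x5, x6 as bits, MSB first):
  row 0 [000000]: (((0 OR 0) IMPLIES (0 IMPLIES 0)) AND 0) -> 0
  row 1 [000001]: (((0 OR 1) IMPLIES (0 IMPLIES 0)) AND 1) -> 1
  row 2 [000010]: (((0 OR 0) IMPLIES (0 IMPLIES 0)) AND 0) -> 0
  row 3 [000011]: (((0 OR 1) IMPLIES (0 IMPLIES 0)) AND 1) -> 1
  row 4 [000100]: (((0 OR 0) IMPLIES (0 IMPLIES 0)) AND 0) -> 0
  (every remaining row is evaluated the same way; all 64 results are listed next)
Full result column, 8 rows per line (x1,x2,x3 fixed per line; x4,x5,x6 runs 000..111 left to right):
  rows 0-7 [x1,x2,x3=000]: 01010101  (ones: 4)
  rows 8-15 [x1,x2,x3=001]: 01010101  (ones: 4)
  rows 16-23 [x1,x2,x3=010]: 00000000  (ones: 0)
  rows 24-31 [x1,x2,x3=011]: 00000000  (ones: 0)
  rows 32-39 [x1,x2,x3=100]: 01010101  (ones: 4)
  rows 40-47 [x1,x2,x3=101]: 01010101  (ones: 4)
  rows 48-55 [x1,x2,x3=110]: 01010101  (ones: 4)
  rows 56-63 [x1,x2,x3=111]: 01010101  (ones: 4)
Count of 1-rows = 4+4+0+0+4+4+4+4 = 24

24


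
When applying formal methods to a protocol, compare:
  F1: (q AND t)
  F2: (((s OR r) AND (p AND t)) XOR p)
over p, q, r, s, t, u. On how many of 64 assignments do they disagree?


F1 = (q AND t)
F2 = (((s OR r) AND (p AND t)) XOR p)
Evaluate both on each of 64 rows (bits = p,q,r,s,t,u):
  row 0 [000000]: F1=0 F2=0 -> 0
  row 1 [000001]: F1=0 F2=0 -> 0
  row 2 [000010]: F1=0 F2=0 -> 0
  row 3 [000011]: F1=0 F2=0 -> 0
  row 4 [000100]: F1=0 F2=0 -> 0
  (every remaining row is evaluated the same way; all 64 results are listed next)
Full result column, 8 rows per line (p,q,r fixed per line; s,t,u runs 000..111 left to right):
  rows 0-7 [p,q,r=000]: 00000000  (ones: 0)
  rows 8-15 [p,q,r=001]: 00000000  (ones: 0)
  rows 16-23 [p,q,r=010]: 00110011  (ones: 4)
  rows 24-31 [p,q,r=011]: 00110011  (ones: 4)
  rows 32-39 [p,q,r=100]: 11111100  (ones: 6)
  rows 40-47 [p,q,r=101]: 11001100  (ones: 4)
  rows 48-55 [p,q,r=110]: 11001111  (ones: 6)
  rows 56-63 [p,q,r=111]: 11111111  (ones: 8)
Disagreements = 0+0+4+4+6+4+6+8 = 32

32


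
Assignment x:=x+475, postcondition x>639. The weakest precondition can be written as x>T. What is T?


Formula: wp(x:=E, P) = P[E/x] (substitute E for x in postcondition)
Step 1: Postcondition: x>639
Step 2: Substitute x+475 for x: x+475>639
Step 3: Solve for x: x > 639-475 = 164

164


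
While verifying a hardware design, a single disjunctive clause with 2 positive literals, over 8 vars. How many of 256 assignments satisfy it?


Step 1: Total=2^8=256
Step 2: Unsat when all 2 false: 2^6=64
Step 3: Sat=256-64=192

192


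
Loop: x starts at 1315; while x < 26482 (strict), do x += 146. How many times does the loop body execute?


Step 1: x goes from 1315 toward 26482 by 146; the body runs while x<26482, so iterations = ceil((bound-start)/step)
Step 2: Distance=25167
Step 3: ceil(25167/146)=173

173


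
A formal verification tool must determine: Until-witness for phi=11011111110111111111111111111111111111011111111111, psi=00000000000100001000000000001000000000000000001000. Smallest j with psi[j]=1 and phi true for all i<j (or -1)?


(phi U psi) at 0: need smallest j with psi[j]=1 and phi[i]=1 for all i in [0,j).
Scan from step 0:
  step 0: phi=1, psi=0 -> continue
  step 1: phi=1, psi=0 -> continue
  step 2: phi=0 -> phi-prefix broken from here
  step 11: psi=1 but phi already failed -> not a witness
  step 16: psi=1 but phi already failed -> not a witness
  step 28: psi=1 but phi already failed -> not a witness
  step 46: psi=1 but phi already failed -> not a witness
  end of trace: no witness -> -1
Witness step = -1

-1


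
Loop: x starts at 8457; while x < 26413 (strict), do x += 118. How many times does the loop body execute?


Step 1: x goes from 8457 toward 26413 by 118; the body runs while x<26413, so iterations = ceil((bound-start)/step)
Step 2: Distance=17956
Step 3: ceil(17956/118)=153

153


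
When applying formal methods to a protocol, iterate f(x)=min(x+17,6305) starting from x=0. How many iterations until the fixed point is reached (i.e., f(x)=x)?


Step 1: x=0, cap=6305, increment=17
Step 2: x grows by 17 each step until capped at 6305; fixed point is x=6305
Step 3: iterations = ceil(6305/17) = 371

371


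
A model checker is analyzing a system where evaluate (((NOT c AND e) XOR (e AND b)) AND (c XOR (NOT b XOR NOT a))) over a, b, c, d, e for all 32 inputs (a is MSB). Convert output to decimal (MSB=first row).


Formula: (((NOT c AND e) XOR (e AND b)) AND (c XOR (NOT b XOR NOT a))) over a, b, c, d, e (32 rows)
Evaluate each row (bits = a,b,c,d,e, MSB first):
  row 0 [00000]: (((NOT 0 AND 0) XOR (0 AND 0)) AND (0 XOR (NOT 0 XOR NOT 0))) -> 0
  row 1 [00001]: (((NOT 0 AND 1) XOR (1 AND 0)) AND (0 XOR (NOT 0 XOR NOT 0))) -> 0
  row 2 [00010]: (((NOT 0 AND 0) XOR (0 AND 0)) AND (0 XOR (NOT 0 XOR NOT 0))) -> 0
  row 3 [00011]: (((NOT 0 AND 1) XOR (1 AND 0)) AND (0 XOR (NOT 0 XOR NOT 0))) -> 0
  row 4 [00100]: (((NOT 1 AND 0) XOR (0 AND 0)) AND (1 XOR (NOT 0 XOR NOT 0))) -> 0
  row 5 [00101]: (((NOT 1 AND 1) XOR (1 AND 0)) AND (1 XOR (NOT 0 XOR NOT 0))) -> 0
  row 6 [00110]: (((NOT 1 AND 0) XOR (0 AND 0)) AND (1 XOR (NOT 0 XOR NOT 0))) -> 0
  row 7 [00111]: (((NOT 1 AND 1) XOR (1 AND 0)) AND (1 XOR (NOT 0 XOR NOT 0))) -> 0
  row 8 [01000]: (((NOT 0 AND 0) XOR (0 AND 1)) AND (0 XOR (NOT 1 XOR NOT 0))) -> 0
  row 9 [01001]: (((NOT 0 AND 1) XOR (1 AND 1)) AND (0 XOR (NOT 1 XOR NOT 0))) -> 0
  row 10 [01010]: (((NOT 0 AND 0) XOR (0 AND 1)) AND (0 XOR (NOT 1 XOR NOT 0))) -> 0
  row 11 [01011]: (((NOT 0 AND 1) XOR (1 AND 1)) AND (0 XOR (NOT 1 XOR NOT 0))) -> 0
  row 12 [01100]: (((NOT 1 AND 0) XOR (0 AND 1)) AND (1 XOR (NOT 1 XOR NOT 0))) -> 0
  row 13 [01101]: (((NOT 1 AND 1) XOR (1 AND 1)) AND (1 XOR (NOT 1 XOR NOT 0))) -> 0
  row 14 [01110]: (((NOT 1 AND 0) XOR (0 AND 1)) AND (1 XOR (NOT 1 XOR NOT 0))) -> 0
  row 15 [01111]: (((NOT 1 AND 1) XOR (1 AND 1)) AND (1 XOR (NOT 1 XOR NOT 0))) -> 0
  row 16 [10000]: (((NOT 0 AND 0) XOR (0 AND 0)) AND (0 XOR (NOT 0 XOR NOT 1))) -> 0
  row 17 [10001]: (((NOT 0 AND 1) XOR (1 AND 0)) AND (0 XOR (NOT 0 XOR NOT 1))) -> 1
  row 18 [10010]: (((NOT 0 AND 0) XOR (0 AND 0)) AND (0 XOR (NOT 0 XOR NOT 1))) -> 0
  row 19 [10011]: (((NOT 0 AND 1) XOR (1 AND 0)) AND (0 XOR (NOT 0 XOR NOT 1))) -> 1
  row 20 [10100]: (((NOT 1 AND 0) XOR (0 AND 0)) AND (1 XOR (NOT 0 XOR NOT 1))) -> 0
  row 21 [10101]: (((NOT 1 AND 1) XOR (1 AND 0)) AND (1 XOR (NOT 0 XOR NOT 1))) -> 0
  row 22 [10110]: (((NOT 1 AND 0) XOR (0 AND 0)) AND (1 XOR (NOT 0 XOR NOT 1))) -> 0
  row 23 [10111]: (((NOT 1 AND 1) XOR (1 AND 0)) AND (1 XOR (NOT 0 XOR NOT 1))) -> 0
  row 24 [11000]: (((NOT 0 AND 0) XOR (0 AND 1)) AND (0 XOR (NOT 1 XOR NOT 1))) -> 0
  row 25 [11001]: (((NOT 0 AND 1) XOR (1 AND 1)) AND (0 XOR (NOT 1 XOR NOT 1))) -> 0
  row 26 [11010]: (((NOT 0 AND 0) XOR (0 AND 1)) AND (0 XOR (NOT 1 XOR NOT 1))) -> 0
  row 27 [11011]: (((NOT 0 AND 1) XOR (1 AND 1)) AND (0 XOR (NOT 1 XOR NOT 1))) -> 0
  row 28 [11100]: (((NOT 1 AND 0) XOR (0 AND 1)) AND (1 XOR (NOT 1 XOR NOT 1))) -> 0
  row 29 [11101]: (((NOT 1 AND 1) XOR (1 AND 1)) AND (1 XOR (NOT 1 XOR NOT 1))) -> 1
  row 30 [11110]: (((NOT 1 AND 0) XOR (0 AND 1)) AND (1 XOR (NOT 1 XOR NOT 1))) -> 0
  row 31 [11111]: (((NOT 1 AND 1) XOR (1 AND 1)) AND (1 XOR (NOT 1 XOR NOT 1))) -> 1
Full result column, 4 rows per line (a,b,c fixed per line; d,e runs 00..11 left to right):
  rows 0-3 [a,b,c=000]: 0000  = hex 0
  rows 4-7 [a,b,c=001]: 0000  = hex 0
  rows 8-11 [a,b,c=010]: 0000  = hex 0
  rows 12-15 [a,b,c=011]: 0000  = hex 0
  rows 16-19 [a,b,c=100]: 0101  = hex 5
  rows 20-23 [a,b,c=101]: 0000  = hex 0
  rows 24-27 [a,b,c=110]: 0000  = hex 0
  rows 28-31 [a,b,c=111]: 0101  = hex 5
Output column (row 0 .. row 31) = 00000000000000000101000000000101
Output column grouped in 4s = 0000 0000 0000 0000 0101 0000 0000 0101 = 0x00005005
Convert to decimal digit by digit (value = value*16 + digit):
  0 -> 0
  0*16 + 0 = 0
  0*16 + 0 = 0
  0*16 + 0 = 0
  0*16 + 5 = 5
  5*16 + 0 = 80
  80*16 + 0 = 1280
  1280*16 + 5 = 20485
Decimal = 20485

20485
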